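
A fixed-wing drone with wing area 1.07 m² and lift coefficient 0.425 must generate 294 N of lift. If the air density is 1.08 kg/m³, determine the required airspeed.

L = ½ρv²S·CL ⇒ v = √(2L/(ρ·S·CL))
v = √(2 × 294 / (1.08 × 1.07 × 0.425)) = √1197 = 34.6 m/s

v = 34.6 m/s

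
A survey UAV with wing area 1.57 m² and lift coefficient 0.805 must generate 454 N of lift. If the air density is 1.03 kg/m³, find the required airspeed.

L = ½ρv²S·CL ⇒ v = √(2L/(ρ·S·CL))
v = √(2 × 454 / (1.03 × 1.57 × 0.805)) = √697.5 = 26.4 m/s

v = 26.4 m/s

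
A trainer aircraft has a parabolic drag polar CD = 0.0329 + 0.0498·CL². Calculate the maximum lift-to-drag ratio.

For CD = CD0 + K·CL², (L/D)max occurs at CL* = √(CD0/K) and equals 1/(2√(K·CD0)).
(L/D)max = 1/(2√(0.0498 × 0.0329)) = 1/(2 × 0.04048) = 12.4

(L/D)max = 12.4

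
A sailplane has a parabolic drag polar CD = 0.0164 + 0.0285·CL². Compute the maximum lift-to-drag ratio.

For CD = CD0 + K·CL², (L/D)max occurs at CL* = √(CD0/K) and equals 1/(2√(K·CD0)).
(L/D)max = 1/(2√(0.0285 × 0.0164)) = 1/(2 × 0.02162) = 23.1

(L/D)max = 23.1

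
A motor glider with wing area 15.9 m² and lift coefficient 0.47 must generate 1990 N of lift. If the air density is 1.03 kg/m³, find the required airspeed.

L = ½ρv²S·CL ⇒ v = √(2L/(ρ·S·CL))
v = √(2 × 1990 / (1.03 × 15.9 × 0.47)) = √517.1 = 22.7 m/s

v = 22.7 m/s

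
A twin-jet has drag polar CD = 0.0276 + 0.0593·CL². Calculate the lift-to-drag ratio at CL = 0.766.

CD = 0.0276 + 0.0593 × 0.766² = 0.06239
L/D = CL/CD = 0.766 / 0.06239 = 12.3

L/D = 12.3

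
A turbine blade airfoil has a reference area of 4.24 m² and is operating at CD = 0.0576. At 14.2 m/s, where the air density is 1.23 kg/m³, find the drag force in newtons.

D = 30.3 N

D = ½ρv²S·CD = ½ × 1.23 × 14.2² × 4.24 × 0.0576 = 30.3 N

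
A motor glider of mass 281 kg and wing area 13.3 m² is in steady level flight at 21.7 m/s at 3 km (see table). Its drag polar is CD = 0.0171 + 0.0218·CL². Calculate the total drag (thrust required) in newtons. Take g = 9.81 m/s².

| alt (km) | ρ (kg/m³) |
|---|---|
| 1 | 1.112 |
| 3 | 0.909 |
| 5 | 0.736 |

D = 107 N

At 3 km, from the table: ρ = 0.909 kg/m³.
Level flight ⇒ L = W = m·g = 281 × 9.81 = 2756.6 N.
q = ½ρv² = ½ × 0.909 × 21.7² = 214 Pa.
CL = W/(q·S) = 2756.6 / (214 × 13.3) = 0.9684.
CD = 0.0171 + 0.0218 × 0.9684² = 0.03755.
D = q·S·CD = 214 × 13.3 × 0.03755 = 106.9 N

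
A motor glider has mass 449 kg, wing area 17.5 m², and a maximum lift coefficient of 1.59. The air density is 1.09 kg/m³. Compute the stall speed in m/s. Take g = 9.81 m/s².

V_stall = 17 m/s

Stall occurs when L = W at CL,max. W = mg = 449 × 9.81 = 4405 N.
From L = ½ρV²S·CL,max = W: V_stall = √(2W/(ρSCL,max)) = √(2·4405/(1.09·17.5·1.59))
V_stall = √290.5 = 17 m/s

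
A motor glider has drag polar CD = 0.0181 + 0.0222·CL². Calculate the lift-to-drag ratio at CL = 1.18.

CD = 0.0181 + 0.0222 × 1.18² = 0.04901
L/D = CL/CD = 1.18 / 0.04901 = 24.1

L/D = 24.1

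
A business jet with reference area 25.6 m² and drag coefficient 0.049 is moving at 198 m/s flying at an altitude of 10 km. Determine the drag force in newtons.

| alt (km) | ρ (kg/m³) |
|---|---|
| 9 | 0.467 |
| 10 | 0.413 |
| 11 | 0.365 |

At 10 km, from the table: ρ = 0.413 kg/m³.
Dynamic pressure q = ½ρv² = ½ × 0.413 × 198² = 8096 Pa.
D = q·S·CD = 8096 × 25.6 × 0.049 = 10200 N ≈ 10.2 kN

D = 10200 N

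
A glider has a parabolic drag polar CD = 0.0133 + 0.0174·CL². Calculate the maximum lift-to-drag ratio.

For CD = CD0 + K·CL², (L/D)max occurs at CL* = √(CD0/K) and equals 1/(2√(K·CD0)).
(L/D)max = 1/(2√(0.0174 × 0.0133)) = 1/(2 × 0.01521) = 32.9

(L/D)max = 32.9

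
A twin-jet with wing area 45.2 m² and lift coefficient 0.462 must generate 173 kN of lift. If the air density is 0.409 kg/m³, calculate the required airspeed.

v = 201 m/s

L = ½ρv²S·CL ⇒ v = √(2L/(ρ·S·CL))
v = √(2 × 1.73×10^5 / (0.409 × 45.2 × 0.462)) = √40510 = 201 m/s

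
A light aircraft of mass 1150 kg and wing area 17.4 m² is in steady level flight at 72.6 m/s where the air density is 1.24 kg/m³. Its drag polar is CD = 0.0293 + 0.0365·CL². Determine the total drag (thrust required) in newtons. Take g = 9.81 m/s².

D = 1750 N

Level flight ⇒ L = W = m·g = 1150 × 9.81 = 11282 N.
q = ½ρv² = ½ × 1.24 × 72.6² = 3268 Pa.
Required CL = L/(qS) = 11282/(3268·17.4) = 0.1984.
CD = 0.0293 + 0.0365 × 0.1984² = 0.03074.
D = q·S·CD = 3268 × 17.4 × 0.03074 = 1748 N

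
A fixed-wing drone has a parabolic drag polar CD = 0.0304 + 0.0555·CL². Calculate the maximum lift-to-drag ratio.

(L/D)max = 12.2

For CD = CD0 + K·CL², (L/D)max occurs at CL* = √(CD0/K) and equals 1/(2√(K·CD0)).
(L/D)max = 1/(2√(0.0555 × 0.0304)) = 1/(2 × 0.04108) = 12.2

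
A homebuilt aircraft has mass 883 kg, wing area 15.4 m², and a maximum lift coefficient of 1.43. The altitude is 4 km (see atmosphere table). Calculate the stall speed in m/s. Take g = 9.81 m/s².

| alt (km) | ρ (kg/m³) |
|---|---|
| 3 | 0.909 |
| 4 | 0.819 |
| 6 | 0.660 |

V_stall = 31 m/s

At 4 km, from the table: ρ = 0.819 kg/m³.
At stall, lift equals weight: L = W = m·g = 883 × 9.81 = 8662 N.
V_stall = √(2W/(ρ·S·CL,max)) = √(2 × 8662 / (0.819 × 15.4 × 1.43))
V_stall = √960.5 = 31 m/s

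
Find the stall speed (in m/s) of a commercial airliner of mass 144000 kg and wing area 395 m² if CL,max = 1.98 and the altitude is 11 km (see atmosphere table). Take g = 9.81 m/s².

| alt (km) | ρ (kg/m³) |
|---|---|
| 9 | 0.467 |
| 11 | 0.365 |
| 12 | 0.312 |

V_stall = 99.5 m/s

At 11 km, from the table: ρ = 0.365 kg/m³.
Weight W = mg = 144000 × 9.81 = 1.413×10^6 N.
From L = ½ρV²S·CL,max = W: V_stall = √(2W/(ρSCL,max)) = √(2·1.413×10^6/(0.365·395·1.98))
V_stall = √9897 = 99.5 m/s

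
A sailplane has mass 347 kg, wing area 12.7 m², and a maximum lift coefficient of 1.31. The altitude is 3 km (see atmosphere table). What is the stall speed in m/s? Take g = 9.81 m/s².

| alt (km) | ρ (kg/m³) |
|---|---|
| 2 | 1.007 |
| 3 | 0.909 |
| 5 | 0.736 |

At 3 km, from the table: ρ = 0.909 kg/m³.
At stall, lift equals weight: L = W = m·g = 347 × 9.81 = 3404 N.
From L = ½ρV²S·CL,max = W: V_stall = √(2W/(ρSCL,max)) = √(2·3404/(0.909·12.7·1.31))
V_stall = √450.2 = 21.2 m/s

V_stall = 21.2 m/s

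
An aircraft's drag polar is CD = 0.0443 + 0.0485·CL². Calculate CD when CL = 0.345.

CD = 0.0501

CD = 0.0443 + 0.0485 × 0.345² = 0.0443 + 0.005773 = 0.0501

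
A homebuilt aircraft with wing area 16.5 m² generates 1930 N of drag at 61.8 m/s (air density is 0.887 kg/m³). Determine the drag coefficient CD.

From D = ½ρv²S·CD, rearranging gives CD = 2D/(ρv²S).
CD = 2 × 1930 / (0.887 × 61.8² × 16.5) = 0.0691

CD = 0.0691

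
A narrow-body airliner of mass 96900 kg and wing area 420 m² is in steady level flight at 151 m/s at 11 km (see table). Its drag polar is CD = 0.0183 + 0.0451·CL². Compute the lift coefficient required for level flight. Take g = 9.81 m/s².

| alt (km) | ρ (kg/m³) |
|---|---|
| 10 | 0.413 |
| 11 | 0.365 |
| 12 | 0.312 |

At 11 km, from the table: ρ = 0.365 kg/m³.
In steady level flight, lift balances weight: W = mg = 96900 × 9.81 = 9.5059×10^5 N.
Dynamic pressure q = 0.5 × 0.365 × 151² = 4161 Pa.
CL = W/(q·S) = 9.5059×10^5 / (4161 × 420) = 0.5439.

CL = 0.544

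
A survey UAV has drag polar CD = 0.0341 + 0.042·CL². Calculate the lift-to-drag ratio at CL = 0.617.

CD = 0.0341 + 0.042 × 0.617² = 0.05009
L/D = CL/CD = 0.617 / 0.05009 = 12.3

L/D = 12.3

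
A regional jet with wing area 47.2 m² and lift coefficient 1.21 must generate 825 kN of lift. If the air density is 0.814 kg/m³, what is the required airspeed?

L = ½ρv²S·CL ⇒ v = √(2L/(ρ·S·CL))
v = √(2 × 8.25×10^5 / (0.814 × 47.2 × 1.21)) = √35490 = 188 m/s

v = 188 m/s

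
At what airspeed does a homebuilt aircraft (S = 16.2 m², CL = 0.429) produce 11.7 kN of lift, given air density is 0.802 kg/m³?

v = 64.8 m/s

L = ½ρv²S·CL ⇒ v = √(2L/(ρ·S·CL))
v = √(2 × 11700 / (0.802 × 16.2 × 0.429)) = √4198 = 64.8 m/s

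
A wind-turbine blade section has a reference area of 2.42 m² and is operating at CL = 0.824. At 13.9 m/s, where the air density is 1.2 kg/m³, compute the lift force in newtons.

L = ½ρv²S·CL = ½ × 1.2 × 13.9² × 2.42 × 0.824 = 231 N

L = 231 N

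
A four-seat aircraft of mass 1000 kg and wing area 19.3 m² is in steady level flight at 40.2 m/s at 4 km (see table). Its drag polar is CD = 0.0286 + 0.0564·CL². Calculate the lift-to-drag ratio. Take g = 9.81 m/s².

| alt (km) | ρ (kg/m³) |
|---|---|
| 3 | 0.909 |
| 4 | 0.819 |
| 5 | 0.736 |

L/D = 12.4

At 4 km, from the table: ρ = 0.819 kg/m³.
In steady level flight, lift balances weight: W = mg = 1000 × 9.81 = 9810 N.
q = ½ρv² = ½ × 0.819 × 40.2² = 661.8 Pa.
Required CL = L/(qS) = 9810/(661.8·19.3) = 0.7681.
CD = 0.0286 + 0.0564 × 0.7681² = 0.06187.
L/D = CL/CD = 0.7681 / 0.06187 = 12.4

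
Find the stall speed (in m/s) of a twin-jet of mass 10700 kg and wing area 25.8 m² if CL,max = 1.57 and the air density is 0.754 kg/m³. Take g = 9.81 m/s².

V_stall = 82.9 m/s

Weight W = mg = 10700 × 9.81 = 1.05×10^5 N.
From L = ½ρV²S·CL,max = W: V_stall = √(2W/(ρSCL,max)) = √(2·1.05×10^5/(0.754·25.8·1.57))
V_stall = √6874 = 82.9 m/s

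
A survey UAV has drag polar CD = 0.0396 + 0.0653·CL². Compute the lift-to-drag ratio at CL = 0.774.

CD = 0.0396 + 0.0653 × 0.774² = 0.07872
L/D = CL/CD = 0.774 / 0.07872 = 9.83

L/D = 9.83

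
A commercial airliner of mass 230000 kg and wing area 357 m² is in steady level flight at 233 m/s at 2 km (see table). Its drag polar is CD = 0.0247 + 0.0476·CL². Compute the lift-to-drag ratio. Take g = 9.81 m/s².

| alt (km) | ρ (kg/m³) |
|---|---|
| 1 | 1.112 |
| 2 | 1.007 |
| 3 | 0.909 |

L/D = 8.49

At 2 km, from the table: ρ = 1.007 kg/m³.
Weight W = mg = 230000 × 9.81 = 2.2563×10^6 N; in level flight L = W.
Dynamic pressure q = 0.5 × 1.007 × 233² = 27330 Pa.
Required CL = L/(qS) = 2.2563×10^6/(27330·357) = 0.2312.
CD = 0.0247 + 0.0476 × 0.2312² = 0.02724.
L/D = CL/CD = 0.2312 / 0.02724 = 8.49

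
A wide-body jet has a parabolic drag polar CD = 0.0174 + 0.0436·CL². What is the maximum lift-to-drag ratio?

(L/D)max = 18.2

For CD = CD0 + K·CL², (L/D)max occurs at CL* = √(CD0/K) and equals 1/(2√(K·CD0)).
(L/D)max = 1/(2√(0.0436 × 0.0174)) = 1/(2 × 0.02754) = 18.2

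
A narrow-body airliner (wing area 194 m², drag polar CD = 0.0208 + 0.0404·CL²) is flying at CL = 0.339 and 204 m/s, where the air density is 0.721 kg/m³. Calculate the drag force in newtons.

CD = 0.0208 + 0.0404 × 0.339² = 0.02544
D = ½ρv²S·CD = ½ × 0.721 × 204² × 194 × 0.02544 = 74100 N

D = 74100 N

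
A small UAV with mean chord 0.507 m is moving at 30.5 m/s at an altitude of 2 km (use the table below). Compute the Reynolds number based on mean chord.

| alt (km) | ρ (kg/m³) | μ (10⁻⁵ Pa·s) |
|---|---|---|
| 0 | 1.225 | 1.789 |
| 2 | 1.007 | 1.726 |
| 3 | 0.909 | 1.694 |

At 2 km, from the table: ρ = 1.007 kg/m³, μ = 1.726×10⁻⁵ Pa·s.
Re = ρ·v·c/μ = 1.007 × 30.5 × 0.507 / (1.726×10⁻⁵) = 9.02×10^5

Re = 9.02×10^5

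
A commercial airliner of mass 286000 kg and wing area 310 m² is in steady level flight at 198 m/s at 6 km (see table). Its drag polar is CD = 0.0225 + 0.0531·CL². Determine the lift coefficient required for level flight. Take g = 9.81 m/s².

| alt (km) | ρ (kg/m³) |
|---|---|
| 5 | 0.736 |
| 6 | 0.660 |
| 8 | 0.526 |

CL = 0.7

At 6 km, from the table: ρ = 0.660 kg/m³.
Level flight ⇒ L = W = m·g = 286000 × 9.81 = 2.8057×10^6 N.
Dynamic pressure q = 0.5 × 0.66 × 198² = 12940 Pa.
CL = W/(q·S) = 2.8057×10^6 / (12940 × 310) = 0.6996.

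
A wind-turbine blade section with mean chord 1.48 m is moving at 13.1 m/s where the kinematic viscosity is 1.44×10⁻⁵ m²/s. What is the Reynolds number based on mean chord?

Re = 1.35×10^6

Re = v·c/ν = 13.1 × 1.48 / (1.44×10⁻⁵) = 1.35×10^6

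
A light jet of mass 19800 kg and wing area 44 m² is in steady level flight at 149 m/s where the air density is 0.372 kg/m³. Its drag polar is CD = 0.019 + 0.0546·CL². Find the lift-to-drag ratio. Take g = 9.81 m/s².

L/D = 13.1

In steady level flight, lift balances weight: W = mg = 19800 × 9.81 = 1.9424×10^5 N.
q = ½ρv² = ½ × 0.372 × 149² = 4129 Pa.
CL = W/(q·S) = 1.9424×10^5 / (4129 × 44) = 1.069.
CD = 0.019 + 0.0546 × 1.069² = 0.0814.
L/D = CL/CD = 1.069 / 0.0814 = 13.1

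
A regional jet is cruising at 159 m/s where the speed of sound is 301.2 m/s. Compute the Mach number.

M = 0.528

M = v/a = 159 / 301.2 = 0.528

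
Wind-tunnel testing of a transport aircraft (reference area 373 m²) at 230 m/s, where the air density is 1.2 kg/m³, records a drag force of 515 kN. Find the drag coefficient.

CD = 0.0435

From D = ½ρv²S·CD, rearranging gives CD = 2D/(ρv²S).
CD = 2 × 5.15×10^5 / (1.2 × 230² × 373) = 0.0435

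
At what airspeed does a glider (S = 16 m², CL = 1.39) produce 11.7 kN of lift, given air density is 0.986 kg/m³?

L = ½ρv²S·CL ⇒ v = √(2L/(ρ·S·CL))
v = √(2 × 11700 / (0.986 × 16 × 1.39)) = √1067 = 32.7 m/s

v = 32.7 m/s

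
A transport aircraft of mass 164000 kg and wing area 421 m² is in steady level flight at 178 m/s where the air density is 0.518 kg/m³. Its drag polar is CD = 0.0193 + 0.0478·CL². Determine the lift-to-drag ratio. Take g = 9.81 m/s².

In steady level flight, lift balances weight: W = mg = 164000 × 9.81 = 1.6088×10^6 N.
q = ½ρv² = ½ × 0.518 × 178² = 8206 Pa.
CL = W/(q·S) = 1.6088×10^6 / (8206 × 421) = 0.4657.
CD = 0.0193 + 0.0478 × 0.4657² = 0.02967.
L/D = CL/CD = 0.4657 / 0.02967 = 15.7

L/D = 15.7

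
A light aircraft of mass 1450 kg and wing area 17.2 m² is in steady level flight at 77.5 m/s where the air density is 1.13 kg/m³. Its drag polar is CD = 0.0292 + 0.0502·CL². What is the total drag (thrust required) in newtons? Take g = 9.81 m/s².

D = 1880 N

Level flight ⇒ L = W = m·g = 1450 × 9.81 = 14224 N.
Dynamic pressure q = 0.5 × 1.13 × 77.5² = 3394 Pa.
CL = 2W/(ρv²S) = 2×14224/(1.13×77.5²×17.2) = 0.2437.
CD = 0.0292 + 0.0502 × 0.2437² = 0.03218.
D = q·S·CD = 3394 × 17.2 × 0.03218 = 1878 N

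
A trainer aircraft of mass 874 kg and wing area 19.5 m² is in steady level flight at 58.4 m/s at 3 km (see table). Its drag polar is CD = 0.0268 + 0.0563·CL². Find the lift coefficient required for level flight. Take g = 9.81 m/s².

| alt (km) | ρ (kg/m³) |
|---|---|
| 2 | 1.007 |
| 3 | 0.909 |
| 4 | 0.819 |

At 3 km, from the table: ρ = 0.909 kg/m³.
In steady level flight, lift balances weight: W = mg = 874 × 9.81 = 8573.9 N.
Dynamic pressure q = 0.5 × 0.909 × 58.4² = 1550 Pa.
CL = 2W/(ρv²S) = 2×8573.9/(0.909×58.4²×19.5) = 0.2837.

CL = 0.284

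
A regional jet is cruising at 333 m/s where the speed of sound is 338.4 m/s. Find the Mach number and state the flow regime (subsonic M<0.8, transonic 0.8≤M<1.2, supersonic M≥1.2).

M = v/a = 333 / 338.4 = 0.984
M = 0.984 → transonic.

M = 0.984 (transonic)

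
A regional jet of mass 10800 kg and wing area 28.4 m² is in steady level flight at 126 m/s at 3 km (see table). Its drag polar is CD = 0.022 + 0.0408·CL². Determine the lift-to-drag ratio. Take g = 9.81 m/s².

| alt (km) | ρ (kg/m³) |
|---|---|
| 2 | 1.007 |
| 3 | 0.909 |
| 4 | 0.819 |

At 3 km, from the table: ρ = 0.909 kg/m³.
Weight W = mg = 10800 × 9.81 = 1.0595×10^5 N; in level flight L = W.
Dynamic pressure q = 0.5 × 0.909 × 126² = 7216 Pa.
Required CL = L/(qS) = 1.0595×10^5/(7216·28.4) = 0.517.
CD = 0.022 + 0.0408 × 0.517² = 0.03291.
L/D = CL/CD = 0.517 / 0.03291 = 15.7

L/D = 15.7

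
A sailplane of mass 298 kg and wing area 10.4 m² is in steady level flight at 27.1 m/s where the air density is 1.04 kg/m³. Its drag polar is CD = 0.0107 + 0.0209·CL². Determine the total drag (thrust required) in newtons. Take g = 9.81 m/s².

D = 87.5 N

Level flight ⇒ L = W = m·g = 298 × 9.81 = 2923.4 N.
Dynamic pressure q = 0.5 × 1.04 × 27.1² = 381.9 Pa.
CL = 2W/(ρv²S) = 2×2923.4/(1.04×27.1²×10.4) = 0.7361.
CD = 0.0107 + 0.0209 × 0.7361² = 0.02202.
D = q·S·CD = 381.9 × 10.4 × 0.02202 = 87.47 N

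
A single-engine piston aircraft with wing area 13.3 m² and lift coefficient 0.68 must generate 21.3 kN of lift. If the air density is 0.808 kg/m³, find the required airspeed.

L = ½ρv²S·CL ⇒ v = √(2L/(ρ·S·CL))
v = √(2 × 21300 / (0.808 × 13.3 × 0.68)) = √5830 = 76.4 m/s

v = 76.4 m/s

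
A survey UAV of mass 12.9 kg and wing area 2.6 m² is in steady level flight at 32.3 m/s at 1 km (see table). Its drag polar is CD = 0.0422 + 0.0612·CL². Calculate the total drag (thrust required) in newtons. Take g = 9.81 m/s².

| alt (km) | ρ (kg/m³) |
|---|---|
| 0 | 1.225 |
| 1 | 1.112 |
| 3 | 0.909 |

D = 64.3 N

At 1 km, from the table: ρ = 1.112 kg/m³.
Weight W = mg = 12.9 × 9.81 = 126.55 N; in level flight L = W.
Dynamic pressure q = 0.5 × 1.112 × 32.3² = 580.1 Pa.
CL = W/(q·S) = 126.55 / (580.1 × 2.6) = 0.08391.
CD = 0.0422 + 0.0612 × 0.08391² = 0.04263.
D = q·S·CD = 580.1 × 2.6 × 0.04263 = 64.3 N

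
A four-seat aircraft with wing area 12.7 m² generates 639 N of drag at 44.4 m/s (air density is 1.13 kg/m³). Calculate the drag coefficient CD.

From D = ½ρv²S·CD, rearranging gives CD = 2D/(ρv²S).
CD = 2 × 639 / (1.13 × 44.4² × 12.7) = 0.0452

CD = 0.0452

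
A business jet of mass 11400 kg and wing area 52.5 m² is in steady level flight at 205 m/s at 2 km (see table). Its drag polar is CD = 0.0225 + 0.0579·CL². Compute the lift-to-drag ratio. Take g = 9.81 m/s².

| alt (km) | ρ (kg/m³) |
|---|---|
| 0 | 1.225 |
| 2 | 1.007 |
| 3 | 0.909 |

At 2 km, from the table: ρ = 1.007 kg/m³.
Weight W = mg = 11400 × 9.81 = 1.1183×10^5 N; in level flight L = W.
Dynamic pressure q = 0.5 × 1.007 × 205² = 21160 Pa.
Required CL = L/(qS) = 1.1183×10^5/(21160·52.5) = 0.1007.
CD = 0.0225 + 0.0579 × 0.1007² = 0.02309.
L/D = CL/CD = 0.1007 / 0.02309 = 4.36

L/D = 4.36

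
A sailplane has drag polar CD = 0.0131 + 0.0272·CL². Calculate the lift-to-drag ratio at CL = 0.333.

CD = 0.0131 + 0.0272 × 0.333² = 0.01612
L/D = CL/CD = 0.333 / 0.01612 = 20.7

L/D = 20.7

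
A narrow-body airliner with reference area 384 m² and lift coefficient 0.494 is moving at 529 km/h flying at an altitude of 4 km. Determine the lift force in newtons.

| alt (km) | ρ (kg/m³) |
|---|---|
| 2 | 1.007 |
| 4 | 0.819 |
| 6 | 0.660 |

L = 1.68×10^6 N

At 4 km, from the table: ρ = 0.819 kg/m³.
Convert speed: v = 529 km/h ÷ 3.6 = 146.9 m/s.
L = ½ρv²S·CL = ½ × 0.819 × 146.9² × 384 × 0.494 = 1.68×10^6 N ≈ 1680 kN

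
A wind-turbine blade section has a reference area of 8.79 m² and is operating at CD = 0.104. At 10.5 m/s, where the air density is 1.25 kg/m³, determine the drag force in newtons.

D = 63 N

D = ½ρv²S·CD = ½ × 1.25 × 10.5² × 8.79 × 0.104 = 63 N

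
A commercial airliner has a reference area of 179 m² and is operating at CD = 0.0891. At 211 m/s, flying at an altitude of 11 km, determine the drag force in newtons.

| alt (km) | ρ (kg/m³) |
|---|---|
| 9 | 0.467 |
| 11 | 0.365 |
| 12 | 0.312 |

D = 1.3×10^5 N

At 11 km, from the table: ρ = 0.365 kg/m³.
D = ½ρv²S·CD = ½ × 0.365 × 211² × 179 × 0.0891 = 1.3×10^5 N ≈ 130 kN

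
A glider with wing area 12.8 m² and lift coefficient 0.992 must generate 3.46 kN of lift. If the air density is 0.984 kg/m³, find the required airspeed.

v = 23.5 m/s

L = ½ρv²S·CL ⇒ v = √(2L/(ρ·S·CL))
v = √(2 × 3460 / (0.984 × 12.8 × 0.992)) = √553.8 = 23.5 m/s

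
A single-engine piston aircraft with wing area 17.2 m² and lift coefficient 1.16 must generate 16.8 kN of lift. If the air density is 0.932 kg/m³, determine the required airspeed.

v = 42.5 m/s

L = ½ρv²S·CL ⇒ v = √(2L/(ρ·S·CL))
v = √(2 × 16800 / (0.932 × 17.2 × 1.16)) = √1807 = 42.5 m/s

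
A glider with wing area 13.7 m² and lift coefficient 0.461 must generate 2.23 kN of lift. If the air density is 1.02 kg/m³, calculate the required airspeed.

v = 26.3 m/s

L = ½ρv²S·CL ⇒ v = √(2L/(ρ·S·CL))
v = √(2 × 2230 / (1.02 × 13.7 × 0.461)) = √692.3 = 26.3 m/s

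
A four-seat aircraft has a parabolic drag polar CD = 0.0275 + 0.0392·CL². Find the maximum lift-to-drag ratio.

For CD = CD0 + K·CL², (L/D)max occurs at CL* = √(CD0/K) and equals 1/(2√(K·CD0)).
(L/D)max = 1/(2√(0.0392 × 0.0275)) = 1/(2 × 0.03283) = 15.2

(L/D)max = 15.2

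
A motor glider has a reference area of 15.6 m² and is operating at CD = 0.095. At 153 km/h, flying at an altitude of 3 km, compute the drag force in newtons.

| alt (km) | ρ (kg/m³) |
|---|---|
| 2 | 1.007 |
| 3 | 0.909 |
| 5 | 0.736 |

D = 1220 N

At 3 km, from the table: ρ = 0.909 kg/m³.
Convert speed: v = 153 km/h ÷ 3.6 = 42.5 m/s.
D = ½ρv²S·CD = ½ × 0.909 × 42.5² × 15.6 × 0.095 = 1220 N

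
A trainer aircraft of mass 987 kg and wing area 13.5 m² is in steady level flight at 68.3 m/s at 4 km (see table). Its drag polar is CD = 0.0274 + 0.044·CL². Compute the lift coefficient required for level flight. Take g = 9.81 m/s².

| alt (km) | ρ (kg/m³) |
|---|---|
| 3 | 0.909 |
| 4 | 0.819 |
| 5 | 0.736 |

CL = 0.375

At 4 km, from the table: ρ = 0.819 kg/m³.
Level flight ⇒ L = W = m·g = 987 × 9.81 = 9682.5 N.
Dynamic pressure q = 0.5 × 0.819 × 68.3² = 1910 Pa.
Required CL = L/(qS) = 9682.5/(1910·13.5) = 0.3755.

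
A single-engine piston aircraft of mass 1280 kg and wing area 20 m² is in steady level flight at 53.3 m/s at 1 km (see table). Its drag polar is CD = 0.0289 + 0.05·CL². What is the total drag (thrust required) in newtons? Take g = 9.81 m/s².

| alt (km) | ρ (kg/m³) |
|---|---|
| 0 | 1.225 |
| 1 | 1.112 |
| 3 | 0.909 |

At 1 km, from the table: ρ = 1.112 kg/m³.
Weight W = mg = 1280 × 9.81 = 12557 N; in level flight L = W.
Dynamic pressure q = 0.5 × 1.112 × 53.3² = 1580 Pa.
Required CL = L/(qS) = 12557/(1580·20) = 0.3975.
CD = 0.0289 + 0.05 × 0.3975² = 0.0368.
D = q·S·CD = 1580 × 20 × 0.0368 = 1163 N

D = 1160 N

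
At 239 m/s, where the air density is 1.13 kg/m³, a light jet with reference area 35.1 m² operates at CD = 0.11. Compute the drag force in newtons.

D = 1.25×10^5 N

D = ½ρv²S·CD = ½ × 1.13 × 239² × 35.1 × 0.11 = 1.25×10^5 N ≈ 125 kN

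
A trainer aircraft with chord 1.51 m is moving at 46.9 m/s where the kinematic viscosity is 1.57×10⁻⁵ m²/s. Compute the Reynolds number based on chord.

Re = v·c/ν = 46.9 × 1.51 / (1.57×10⁻⁵) = 4.51×10^6

Re = 4.51×10^6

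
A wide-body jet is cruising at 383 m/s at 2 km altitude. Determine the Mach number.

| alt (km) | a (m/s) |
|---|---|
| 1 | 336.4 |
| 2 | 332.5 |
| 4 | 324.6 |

M = 1.15

At 2 km, from the table: a = 332.5 m/s.
M = v/a = 383 / 332.5 = 1.15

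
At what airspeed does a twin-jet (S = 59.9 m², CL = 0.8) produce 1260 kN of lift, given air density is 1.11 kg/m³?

v = 218 m/s

L = ½ρv²S·CL ⇒ v = √(2L/(ρ·S·CL))
v = √(2 × 1.26×10^6 / (1.11 × 59.9 × 0.8)) = √47380 = 218 m/s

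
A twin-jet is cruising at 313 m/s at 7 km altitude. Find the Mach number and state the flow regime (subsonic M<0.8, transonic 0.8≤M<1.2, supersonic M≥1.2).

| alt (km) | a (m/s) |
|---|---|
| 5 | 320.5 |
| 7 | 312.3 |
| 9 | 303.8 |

M = 1 (transonic)

At 7 km, from the table: a = 312.3 m/s.
M = v/a = 313 / 312.3 = 1
M = 1 → transonic.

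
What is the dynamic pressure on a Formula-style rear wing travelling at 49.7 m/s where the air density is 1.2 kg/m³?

q = ½ρv² = ½ × 1.2 × 49.7² = 1480 Pa

q = 1480 Pa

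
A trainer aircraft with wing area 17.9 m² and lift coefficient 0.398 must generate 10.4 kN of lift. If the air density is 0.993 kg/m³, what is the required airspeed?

L = ½ρv²S·CL ⇒ v = √(2L/(ρ·S·CL))
v = √(2 × 10400 / (0.993 × 17.9 × 0.398)) = √2940 = 54.2 m/s

v = 54.2 m/s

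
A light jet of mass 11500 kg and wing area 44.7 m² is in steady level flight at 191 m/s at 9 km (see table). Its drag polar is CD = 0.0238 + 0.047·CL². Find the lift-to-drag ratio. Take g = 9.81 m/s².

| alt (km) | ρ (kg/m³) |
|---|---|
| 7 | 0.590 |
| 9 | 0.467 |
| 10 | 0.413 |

At 9 km, from the table: ρ = 0.467 kg/m³.
Level flight ⇒ L = W = m·g = 11500 × 9.81 = 1.1282×10^5 N.
q = ½ρv² = ½ × 0.467 × 191² = 8518 Pa.
Required CL = L/(qS) = 1.1282×10^5/(8518·44.7) = 0.2963.
CD = 0.0238 + 0.047 × 0.2963² = 0.02793.
L/D = CL/CD = 0.2963 / 0.02793 = 10.6

L/D = 10.6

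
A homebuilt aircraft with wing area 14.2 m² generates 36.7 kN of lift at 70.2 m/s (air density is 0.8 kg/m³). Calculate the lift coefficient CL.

CL = 1.31

From L = ½ρv²S·CL, rearranging gives CL = 2L/(ρv²S).
CL = 2 × 36700 / (0.8 × 70.2² × 14.2) = 1.31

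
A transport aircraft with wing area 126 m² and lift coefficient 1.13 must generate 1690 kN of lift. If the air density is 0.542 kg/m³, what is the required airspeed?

v = 209 m/s

L = ½ρv²S·CL ⇒ v = √(2L/(ρ·S·CL))
v = √(2 × 1.69×10^6 / (0.542 × 126 × 1.13)) = √43800 = 209 m/s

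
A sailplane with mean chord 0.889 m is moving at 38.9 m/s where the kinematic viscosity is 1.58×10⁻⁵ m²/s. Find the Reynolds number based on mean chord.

Re = v·c/ν = 38.9 × 0.889 / (1.58×10⁻⁵) = 2.19×10^6

Re = 2.19×10^6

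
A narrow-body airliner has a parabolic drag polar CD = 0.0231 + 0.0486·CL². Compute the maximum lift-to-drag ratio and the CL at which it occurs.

For CD = CD0 + K·CL², (L/D)max occurs at CL* = √(CD0/K) and equals 1/(2√(K·CD0)).
(L/D)max = 1/(2√(0.0486 × 0.0231)) = 1/(2 × 0.03351) = 14.9
CL* = √(0.0231/0.0486) = 0.689

(L/D)max = 14.9, at CL = 0.689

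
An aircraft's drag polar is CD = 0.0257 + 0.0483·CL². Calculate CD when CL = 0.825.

CD = 0.0257 + 0.0483 × 0.825² = 0.0257 + 0.03287 = 0.0586

CD = 0.0586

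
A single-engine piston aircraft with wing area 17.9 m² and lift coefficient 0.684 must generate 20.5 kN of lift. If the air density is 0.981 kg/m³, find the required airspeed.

v = 58.4 m/s

L = ½ρv²S·CL ⇒ v = √(2L/(ρ·S·CL))
v = √(2 × 20500 / (0.981 × 17.9 × 0.684)) = √3414 = 58.4 m/s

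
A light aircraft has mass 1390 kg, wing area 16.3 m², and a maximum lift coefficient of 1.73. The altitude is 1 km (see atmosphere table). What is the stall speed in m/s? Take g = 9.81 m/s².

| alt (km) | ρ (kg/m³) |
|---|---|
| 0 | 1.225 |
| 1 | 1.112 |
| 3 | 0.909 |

V_stall = 29.5 m/s

At 1 km, from the table: ρ = 1.112 kg/m³.
Stall occurs when L = W at CL,max. W = mg = 1390 × 9.81 = 13640 N.
V_stall = √(2W/(ρ·S·CL,max)) = √(2 × 13640 / (1.112 × 16.3 × 1.73))
V_stall = √869.7 = 29.5 m/s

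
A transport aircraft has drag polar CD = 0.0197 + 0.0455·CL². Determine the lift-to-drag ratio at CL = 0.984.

L/D = 15.4

CD = 0.0197 + 0.0455 × 0.984² = 0.06376
L/D = CL/CD = 0.984 / 0.06376 = 15.4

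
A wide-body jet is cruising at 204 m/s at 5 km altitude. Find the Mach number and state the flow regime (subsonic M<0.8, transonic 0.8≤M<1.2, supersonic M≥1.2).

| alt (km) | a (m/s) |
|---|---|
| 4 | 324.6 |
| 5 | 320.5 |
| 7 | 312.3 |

At 5 km, from the table: a = 320.5 m/s.
M = v/a = 204 / 320.5 = 0.637
M = 0.637 → subsonic.

M = 0.637 (subsonic)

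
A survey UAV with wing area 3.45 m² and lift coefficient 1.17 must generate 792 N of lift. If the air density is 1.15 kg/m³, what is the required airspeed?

v = 18.5 m/s

L = ½ρv²S·CL ⇒ v = √(2L/(ρ·S·CL))
v = √(2 × 792 / (1.15 × 3.45 × 1.17)) = √341.2 = 18.5 m/s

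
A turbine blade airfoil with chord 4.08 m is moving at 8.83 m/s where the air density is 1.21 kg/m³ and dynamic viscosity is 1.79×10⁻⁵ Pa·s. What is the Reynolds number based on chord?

Re = 2.44×10^6

Re = ρ·v·c/μ = 1.21 × 8.83 × 4.08 / (1.79×10⁻⁵) = 2.44×10^6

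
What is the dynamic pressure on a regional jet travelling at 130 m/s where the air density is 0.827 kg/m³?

q = 6990 Pa

q = ½ρv² = ½ × 0.827 × 130² = 6990 Pa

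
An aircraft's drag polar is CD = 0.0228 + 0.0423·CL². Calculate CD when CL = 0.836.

CD = 0.0524

CD = 0.0228 + 0.0423 × 0.836² = 0.0228 + 0.02956 = 0.0524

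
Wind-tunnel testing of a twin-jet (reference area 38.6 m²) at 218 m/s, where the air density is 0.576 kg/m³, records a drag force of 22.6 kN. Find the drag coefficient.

CD = 0.0428

From D = ½ρv²S·CD, rearranging gives CD = 2D/(ρv²S).
CD = 2 × 22600 / (0.576 × 218² × 38.6) = 0.0428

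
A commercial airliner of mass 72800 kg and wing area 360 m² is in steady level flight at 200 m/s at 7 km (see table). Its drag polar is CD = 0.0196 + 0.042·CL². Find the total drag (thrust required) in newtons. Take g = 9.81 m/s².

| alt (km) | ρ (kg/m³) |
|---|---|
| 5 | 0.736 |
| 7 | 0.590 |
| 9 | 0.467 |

D = 88300 N

At 7 km, from the table: ρ = 0.590 kg/m³.
Weight W = mg = 72800 × 9.81 = 7.1417×10^5 N; in level flight L = W.
Dynamic pressure q = 0.5 × 0.59 × 200² = 11800 Pa.
Required CL = L/(qS) = 7.1417×10^5/(11800·360) = 0.1681.
CD = 0.0196 + 0.042 × 0.1681² = 0.02079.
D = q·S·CD = 11800 × 360 × 0.02079 = 88300 N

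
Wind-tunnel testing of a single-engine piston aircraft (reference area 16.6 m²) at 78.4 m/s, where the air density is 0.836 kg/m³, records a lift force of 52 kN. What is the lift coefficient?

CL = 1.22

From L = ½ρv²S·CL, rearranging gives CL = 2L/(ρv²S).
CL = 2 × 52000 / (0.836 × 78.4² × 16.6) = 1.22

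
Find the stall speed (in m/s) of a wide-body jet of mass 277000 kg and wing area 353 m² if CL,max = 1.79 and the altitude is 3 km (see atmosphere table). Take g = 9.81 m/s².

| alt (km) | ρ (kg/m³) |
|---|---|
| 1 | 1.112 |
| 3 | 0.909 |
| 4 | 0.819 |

At 3 km, from the table: ρ = 0.909 kg/m³.
At stall, lift equals weight: L = W = m·g = 277000 × 9.81 = 2.717×10^6 N.
V_stall = √(2W/(ρ·S·CL,max)) = √(2 × 2.717×10^6 / (0.909 × 353 × 1.79))
V_stall = √9462 = 97.3 m/s

V_stall = 97.3 m/s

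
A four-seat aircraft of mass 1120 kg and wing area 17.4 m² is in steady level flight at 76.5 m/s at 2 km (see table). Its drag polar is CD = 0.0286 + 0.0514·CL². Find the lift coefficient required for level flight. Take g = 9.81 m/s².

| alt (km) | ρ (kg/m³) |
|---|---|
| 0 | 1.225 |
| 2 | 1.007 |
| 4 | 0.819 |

CL = 0.214

At 2 km, from the table: ρ = 1.007 kg/m³.
Level flight ⇒ L = W = m·g = 1120 × 9.81 = 10987 N.
q = ½ρv² = ½ × 1.007 × 76.5² = 2947 Pa.
Required CL = L/(qS) = 10987/(2947·17.4) = 0.2143.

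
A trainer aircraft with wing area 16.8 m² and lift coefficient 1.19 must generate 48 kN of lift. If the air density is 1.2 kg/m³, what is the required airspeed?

L = ½ρv²S·CL ⇒ v = √(2L/(ρ·S·CL))
v = √(2 × 48000 / (1.2 × 16.8 × 1.19)) = √4002 = 63.3 m/s

v = 63.3 m/s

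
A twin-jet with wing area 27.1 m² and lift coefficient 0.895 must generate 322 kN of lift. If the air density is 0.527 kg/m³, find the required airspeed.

L = ½ρv²S·CL ⇒ v = √(2L/(ρ·S·CL))
v = √(2 × 3.22×10^5 / (0.527 × 27.1 × 0.895)) = √50380 = 224 m/s

v = 224 m/s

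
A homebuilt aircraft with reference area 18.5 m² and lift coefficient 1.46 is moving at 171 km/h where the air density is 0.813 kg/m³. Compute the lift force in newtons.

L = 24800 N

Convert speed: v = 171 km/h ÷ 3.6 = 47.5 m/s.
L = ½ρv²S·CL = ½ × 0.813 × 47.5² × 18.5 × 1.46 = 24800 N ≈ 24.8 kN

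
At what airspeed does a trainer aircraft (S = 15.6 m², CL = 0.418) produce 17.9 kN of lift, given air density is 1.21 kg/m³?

v = 67.4 m/s

L = ½ρv²S·CL ⇒ v = √(2L/(ρ·S·CL))
v = √(2 × 17900 / (1.21 × 15.6 × 0.418)) = √4537 = 67.4 m/s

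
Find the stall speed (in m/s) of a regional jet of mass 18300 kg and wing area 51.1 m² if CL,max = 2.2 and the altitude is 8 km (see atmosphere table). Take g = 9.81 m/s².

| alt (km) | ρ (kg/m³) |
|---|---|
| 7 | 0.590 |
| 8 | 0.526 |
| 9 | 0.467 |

V_stall = 77.9 m/s

At 8 km, from the table: ρ = 0.526 kg/m³.
At stall, lift equals weight: L = W = m·g = 18300 × 9.81 = 1.795×10^5 N.
V_stall = √(2W/(ρ·S·CL,max)) = √(2 × 1.795×10^5 / (0.526 × 51.1 × 2.2))
V_stall = √6072 = 77.9 m/s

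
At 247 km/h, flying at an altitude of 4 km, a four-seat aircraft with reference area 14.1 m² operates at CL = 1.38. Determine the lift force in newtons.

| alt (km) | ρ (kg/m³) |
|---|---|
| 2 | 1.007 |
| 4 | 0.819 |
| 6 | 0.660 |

At 4 km, from the table: ρ = 0.819 kg/m³.
Convert speed: v = 247 km/h ÷ 3.6 = 68.61 m/s.
L = ½ρv²S·CL = ½ × 0.819 × 68.61² × 14.1 × 1.38 = 37500 N ≈ 37.5 kN

L = 37500 N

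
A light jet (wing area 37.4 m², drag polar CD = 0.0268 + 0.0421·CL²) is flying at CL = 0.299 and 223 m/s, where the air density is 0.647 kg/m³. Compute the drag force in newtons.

CD = 0.0268 + 0.0421 × 0.299² = 0.03056
D = ½ρv²S·CD = ½ × 0.647 × 223² × 37.4 × 0.03056 = 18400 N

D = 18400 N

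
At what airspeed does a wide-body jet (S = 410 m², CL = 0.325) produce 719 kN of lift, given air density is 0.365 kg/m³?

L = ½ρv²S·CL ⇒ v = √(2L/(ρ·S·CL))
v = √(2 × 7.19×10^5 / (0.365 × 410 × 0.325)) = √29570 = 172 m/s

v = 172 m/s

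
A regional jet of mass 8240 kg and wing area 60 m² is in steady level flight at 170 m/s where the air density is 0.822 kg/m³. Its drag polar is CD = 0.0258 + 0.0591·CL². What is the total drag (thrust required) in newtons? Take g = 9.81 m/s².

Weight W = mg = 8240 × 9.81 = 80834 N; in level flight L = W.
q = ½ρv² = ½ × 0.822 × 170² = 11880 Pa.
CL = W/(q·S) = 80834 / (11880 × 60) = 0.1134.
CD = 0.0258 + 0.0591 × 0.1134² = 0.02656.
D = q·S·CD = 11880 × 60 × 0.02656 = 18930 N

D = 18900 N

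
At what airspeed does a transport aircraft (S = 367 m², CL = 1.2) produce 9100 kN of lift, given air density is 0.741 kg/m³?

L = ½ρv²S·CL ⇒ v = √(2L/(ρ·S·CL))
v = √(2 × 9.1×10^6 / (0.741 × 367 × 1.2)) = √55770 = 236 m/s

v = 236 m/s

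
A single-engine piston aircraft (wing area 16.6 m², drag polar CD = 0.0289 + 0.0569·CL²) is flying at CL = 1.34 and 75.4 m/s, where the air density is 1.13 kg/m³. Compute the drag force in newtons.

D = 6990 N

CD = 0.0289 + 0.0569 × 1.34² = 0.1311
D = ½ρv²S·CD = ½ × 1.13 × 75.4² × 16.6 × 0.1311 = 6990 N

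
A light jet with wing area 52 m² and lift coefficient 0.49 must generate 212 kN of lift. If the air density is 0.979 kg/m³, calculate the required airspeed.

v = 130 m/s

L = ½ρv²S·CL ⇒ v = √(2L/(ρ·S·CL))
v = √(2 × 2.12×10^5 / (0.979 × 52 × 0.49)) = √17000 = 130 m/s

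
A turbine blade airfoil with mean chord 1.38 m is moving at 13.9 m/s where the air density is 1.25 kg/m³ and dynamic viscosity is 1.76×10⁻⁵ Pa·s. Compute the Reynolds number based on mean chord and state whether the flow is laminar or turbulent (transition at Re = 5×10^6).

Re = ρ·v·c/μ = 1.25 × 13.9 × 1.38 / (1.76×10⁻⁵) = 1.36×10^6
Since 1.36×10^6 < 5×10^6, the flow is laminar.

Re = 1.36×10^6 (laminar)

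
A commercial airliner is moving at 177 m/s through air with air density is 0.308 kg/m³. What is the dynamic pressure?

q = 4820 Pa

q = ½ρv² = ½ × 0.308 × 177² = 4820 Pa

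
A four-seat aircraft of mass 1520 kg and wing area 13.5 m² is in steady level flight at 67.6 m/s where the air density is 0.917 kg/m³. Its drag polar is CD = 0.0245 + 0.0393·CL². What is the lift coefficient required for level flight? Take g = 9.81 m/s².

CL = 0.527

In steady level flight, lift balances weight: W = mg = 1520 × 9.81 = 14911 N.
q = ½ρv² = ½ × 0.917 × 67.6² = 2095 Pa.
CL = 2W/(ρv²S) = 2×14911/(0.917×67.6²×13.5) = 0.5272.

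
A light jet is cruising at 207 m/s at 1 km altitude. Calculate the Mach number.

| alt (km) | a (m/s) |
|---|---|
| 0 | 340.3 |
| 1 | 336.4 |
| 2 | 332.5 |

At 1 km, from the table: a = 336.4 m/s.
M = v/a = 207 / 336.4 = 0.615

M = 0.615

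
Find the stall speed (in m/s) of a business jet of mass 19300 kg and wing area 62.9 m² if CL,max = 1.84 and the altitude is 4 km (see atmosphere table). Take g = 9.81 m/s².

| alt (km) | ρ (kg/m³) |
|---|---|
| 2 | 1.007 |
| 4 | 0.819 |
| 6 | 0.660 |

V_stall = 63.2 m/s

At 4 km, from the table: ρ = 0.819 kg/m³.
Weight W = mg = 19300 × 9.81 = 1.893×10^5 N.
V_stall = √(2W/(ρ·S·CL,max)) = √(2 × 1.893×10^5 / (0.819 × 62.9 × 1.84))
V_stall = √3995 = 63.2 m/s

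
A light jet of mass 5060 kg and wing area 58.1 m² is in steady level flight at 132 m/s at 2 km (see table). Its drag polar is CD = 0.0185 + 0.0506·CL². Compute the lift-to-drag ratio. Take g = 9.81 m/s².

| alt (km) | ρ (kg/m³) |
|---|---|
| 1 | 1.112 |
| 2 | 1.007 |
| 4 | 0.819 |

At 2 km, from the table: ρ = 1.007 kg/m³.
In steady level flight, lift balances weight: W = mg = 5060 × 9.81 = 49639 N.
Dynamic pressure q = 0.5 × 1.007 × 132² = 8773 Pa.
CL = W/(q·S) = 49639 / (8773 × 58.1) = 0.09739.
CD = 0.0185 + 0.0506 × 0.09739² = 0.01898.
L/D = CL/CD = 0.09739 / 0.01898 = 5.13

L/D = 5.13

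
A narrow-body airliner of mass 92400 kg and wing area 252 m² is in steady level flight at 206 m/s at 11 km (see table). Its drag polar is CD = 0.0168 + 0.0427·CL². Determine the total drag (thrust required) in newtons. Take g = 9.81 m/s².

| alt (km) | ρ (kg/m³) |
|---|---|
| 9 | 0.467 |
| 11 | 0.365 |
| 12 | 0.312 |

D = 50800 N

At 11 km, from the table: ρ = 0.365 kg/m³.
Level flight ⇒ L = W = m·g = 92400 × 9.81 = 9.0644×10^5 N.
Dynamic pressure q = 0.5 × 0.365 × 206² = 7745 Pa.
CL = 2W/(ρv²S) = 2×9.0644×10^5/(0.365×206²×252) = 0.4645.
CD = 0.0168 + 0.0427 × 0.4645² = 0.02601.
D = q·S·CD = 7745 × 252 × 0.02601 = 50760 N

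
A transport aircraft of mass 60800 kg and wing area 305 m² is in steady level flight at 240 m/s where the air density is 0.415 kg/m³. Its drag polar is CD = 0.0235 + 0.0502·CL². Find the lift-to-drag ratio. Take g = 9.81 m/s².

L/D = 6.59

Weight W = mg = 60800 × 9.81 = 5.9645×10^5 N; in level flight L = W.
Dynamic pressure q = 0.5 × 0.415 × 240² = 11950 Pa.
CL = W/(q·S) = 5.9645×10^5 / (11950 × 305) = 0.1636.
CD = 0.0235 + 0.0502 × 0.1636² = 0.02484.
L/D = CL/CD = 0.1636 / 0.02484 = 6.59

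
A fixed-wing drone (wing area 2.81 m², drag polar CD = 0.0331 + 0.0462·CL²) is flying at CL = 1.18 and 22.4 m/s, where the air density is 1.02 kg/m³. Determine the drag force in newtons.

CD = 0.0331 + 0.0462 × 1.18² = 0.09743
D = ½ρv²S·CD = ½ × 1.02 × 22.4² × 2.81 × 0.09743 = 70.1 N

D = 70.1 N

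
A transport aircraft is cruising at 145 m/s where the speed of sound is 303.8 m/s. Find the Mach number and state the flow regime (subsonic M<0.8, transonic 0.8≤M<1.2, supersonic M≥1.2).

M = 0.477 (subsonic)

M = v/a = 145 / 303.8 = 0.477
M = 0.477 → subsonic.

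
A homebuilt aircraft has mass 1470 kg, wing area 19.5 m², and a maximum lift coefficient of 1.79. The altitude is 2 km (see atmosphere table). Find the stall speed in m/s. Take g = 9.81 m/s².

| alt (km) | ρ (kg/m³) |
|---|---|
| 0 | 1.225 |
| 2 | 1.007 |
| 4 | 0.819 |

V_stall = 28.6 m/s

At 2 km, from the table: ρ = 1.007 kg/m³.
Weight W = mg = 1470 × 9.81 = 14420 N.
V_stall = √(2W/(ρ·S·CL,max)) = √(2 × 14420 / (1.007 × 19.5 × 1.79))
V_stall = √820.5 = 28.6 m/s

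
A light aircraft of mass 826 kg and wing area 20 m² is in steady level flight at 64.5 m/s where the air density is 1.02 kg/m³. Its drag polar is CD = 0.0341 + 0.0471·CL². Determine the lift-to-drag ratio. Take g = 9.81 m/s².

L/D = 5.33

In steady level flight, lift balances weight: W = mg = 826 × 9.81 = 8103.1 N.
q = ½ρv² = ½ × 1.02 × 64.5² = 2122 Pa.
CL = W/(q·S) = 8103.1 / (2122 × 20) = 0.191.
CD = 0.0341 + 0.0471 × 0.191² = 0.03582.
L/D = CL/CD = 0.191 / 0.03582 = 5.33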